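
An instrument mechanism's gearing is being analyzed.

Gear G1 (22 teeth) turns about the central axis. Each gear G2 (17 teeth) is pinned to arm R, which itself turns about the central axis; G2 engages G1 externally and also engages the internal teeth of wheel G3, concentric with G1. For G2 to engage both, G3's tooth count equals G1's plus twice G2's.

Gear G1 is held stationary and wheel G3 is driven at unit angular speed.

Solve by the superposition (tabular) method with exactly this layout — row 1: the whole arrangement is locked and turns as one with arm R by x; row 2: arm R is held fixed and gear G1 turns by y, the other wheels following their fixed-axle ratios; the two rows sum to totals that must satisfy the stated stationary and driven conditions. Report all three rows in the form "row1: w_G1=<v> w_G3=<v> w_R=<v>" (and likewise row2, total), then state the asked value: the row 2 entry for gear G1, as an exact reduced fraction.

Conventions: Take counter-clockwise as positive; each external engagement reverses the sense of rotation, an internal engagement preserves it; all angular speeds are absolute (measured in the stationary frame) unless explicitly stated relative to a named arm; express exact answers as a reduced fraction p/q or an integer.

row1: w_G1=28/39 w_G3=28/39 w_R=28/39
row2: w_G1=-28/39 w_G3=11/39 w_R=0
total: w_G1=0 w_G3=1 w_R=28/39
asked value: -28/39

planetary set (22T centre, 17T on arm, 56T internal) — Willis relation
row 1 — lock + rotate with arm: ω_sun = ω_ring = ω_arm = x
row 2 — arm fixed, fixed-axis ratios: sun y, ring −(22/56)·y, arm 0
boundary: total ω_sun = x + y = 0 and total ω_ring = x − (22/56)·y = 1  ⇒  y = -28/39, x = 28/39
row 2 ring = −(22/56)·(-28/39) = 11/39
totals (row 1 + row 2): sun 28/39 + (-28/39) = 0, ring 28/39 + 11/39 = 1, arm 28/39 + 0 = 28/39
asked cell (row2, sun) = -28/39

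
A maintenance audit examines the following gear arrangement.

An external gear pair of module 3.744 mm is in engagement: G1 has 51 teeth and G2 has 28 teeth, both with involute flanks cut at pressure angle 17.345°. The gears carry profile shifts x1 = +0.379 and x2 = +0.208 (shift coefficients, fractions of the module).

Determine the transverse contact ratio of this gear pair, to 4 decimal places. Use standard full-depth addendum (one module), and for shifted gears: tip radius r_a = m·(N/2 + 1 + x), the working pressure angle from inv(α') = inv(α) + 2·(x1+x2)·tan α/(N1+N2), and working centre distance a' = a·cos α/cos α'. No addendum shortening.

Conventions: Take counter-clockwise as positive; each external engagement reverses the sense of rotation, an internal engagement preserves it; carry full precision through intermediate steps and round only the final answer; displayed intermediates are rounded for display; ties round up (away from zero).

1.7195

single-mesh involute tooth geometry (51T engaging 28T at module 3.744)
base radii: r_b1 = 91.130597, r_b2 = 50.032484
tip radii: r_a1 = 100.634976, r_a2 = 56.938752
inv(α') = inv(17.345°) + 2·(+0.379+0.208)·tan α/(51+28) = 0.01424118  ⇒  α' = 19.70858°
a' = a·cos α / cos α' = 147.8880·cos 17.345°/cos 19.70858° = 149.946964
action lengths: √(r_a1²−r_b1²) = 42.692069, √(r_a2²−r_b2²) = 27.180360
base pitch p_b = π·m·cos α = 11.227263
CR = (42.692069 + 27.180360 − 149.946964·sin 19.70858°)/11.227263 = 1.719465
contact ratio ≈ 1.7195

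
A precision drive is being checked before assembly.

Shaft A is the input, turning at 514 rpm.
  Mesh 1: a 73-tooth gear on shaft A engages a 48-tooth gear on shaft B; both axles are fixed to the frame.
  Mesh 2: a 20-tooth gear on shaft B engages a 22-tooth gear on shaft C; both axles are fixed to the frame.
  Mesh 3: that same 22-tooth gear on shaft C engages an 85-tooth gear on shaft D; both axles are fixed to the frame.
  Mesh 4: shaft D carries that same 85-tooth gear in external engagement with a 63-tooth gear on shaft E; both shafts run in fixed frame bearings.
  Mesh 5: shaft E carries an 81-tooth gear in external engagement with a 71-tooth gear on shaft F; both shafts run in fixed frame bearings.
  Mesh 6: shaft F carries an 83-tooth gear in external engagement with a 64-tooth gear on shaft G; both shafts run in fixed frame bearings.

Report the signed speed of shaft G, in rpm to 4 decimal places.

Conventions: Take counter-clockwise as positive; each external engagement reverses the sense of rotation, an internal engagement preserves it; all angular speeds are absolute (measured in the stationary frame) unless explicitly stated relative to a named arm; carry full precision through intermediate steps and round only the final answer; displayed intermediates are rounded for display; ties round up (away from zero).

+367.1631 rpm

topology: fixed-axis compound train — 6 meshes, A→G
mesh 1 [73T→48T]: ω = 514.0000×73/48 = 781.7083 rpm, sense flips to −
mesh 2 [20T→22T]: ω = 781.7083×20/22 = 710.6439 rpm, sense flips to +
mesh 3 [22T→85T]: ω = 710.6439×22/85 = 183.9314 rpm, sense flips to −
mesh 4 [85T→63T]: ω = 183.9314×85/63 = 248.1614 rpm, sense flips to +
mesh 5 [81T→71T]: ω = 248.1614×81/71 = 283.1137 rpm, sense flips to −
mesh 6 [83T→64T]: ω = 283.1137×83/64 = 367.1631 rpm, sense flips to +
signed output speed = +367.1631 rpm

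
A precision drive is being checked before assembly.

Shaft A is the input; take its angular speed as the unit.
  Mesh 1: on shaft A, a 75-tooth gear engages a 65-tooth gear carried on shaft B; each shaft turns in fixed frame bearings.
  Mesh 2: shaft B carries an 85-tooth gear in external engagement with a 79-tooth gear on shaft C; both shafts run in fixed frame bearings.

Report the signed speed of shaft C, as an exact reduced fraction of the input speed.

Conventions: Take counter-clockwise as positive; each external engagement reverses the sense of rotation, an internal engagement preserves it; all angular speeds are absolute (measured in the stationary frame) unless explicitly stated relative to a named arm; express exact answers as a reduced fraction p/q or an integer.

1275/1027

2-mesh fixed-axis compound train (all bearings frame-fixed)
mesh 1 [75T→65T]: |ω|/ω_in = 1×75/65 = 15/13, sense flips to −
mesh 2 [85T→79T]: |ω|/ω_in = (15/13)×85/79 = 1275/1027, sense flips to +
signed output speed (× input speed) = 1275/1027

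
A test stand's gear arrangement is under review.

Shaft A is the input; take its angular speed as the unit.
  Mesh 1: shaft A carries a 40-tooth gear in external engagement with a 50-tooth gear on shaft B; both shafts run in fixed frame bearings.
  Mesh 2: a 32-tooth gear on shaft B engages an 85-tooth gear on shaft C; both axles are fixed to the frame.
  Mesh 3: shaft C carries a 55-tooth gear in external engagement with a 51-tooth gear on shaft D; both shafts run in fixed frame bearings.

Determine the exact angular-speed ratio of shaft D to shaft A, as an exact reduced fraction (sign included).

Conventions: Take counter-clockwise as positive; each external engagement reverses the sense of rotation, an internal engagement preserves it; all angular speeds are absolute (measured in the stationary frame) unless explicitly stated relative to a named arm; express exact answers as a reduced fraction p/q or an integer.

class = fixed-axis compound train [3 meshes; 3 ratios multiply, 3 sense flips]
mesh 1 [40T→50T]: running ratio 4/5, sense −
mesh 2 [32T→85T]: running ratio 128/425, sense +
mesh 3 [55T→51T]: running ratio 1408/4335, sense −
ω_out/ω_in = -1408/4335

-1408/4335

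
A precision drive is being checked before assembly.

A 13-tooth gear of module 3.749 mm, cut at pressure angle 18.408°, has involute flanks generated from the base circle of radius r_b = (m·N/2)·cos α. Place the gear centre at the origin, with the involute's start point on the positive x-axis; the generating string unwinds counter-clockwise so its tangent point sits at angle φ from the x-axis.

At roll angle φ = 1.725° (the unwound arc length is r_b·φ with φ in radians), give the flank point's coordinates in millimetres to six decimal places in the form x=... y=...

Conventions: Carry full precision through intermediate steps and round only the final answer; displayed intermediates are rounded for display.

recognized (one wheel, involute flank): single-mesh tooth geometry, m = 3.749, N = 13
pitch radius r_p = m·N/2 = 3.749·13/2 = 24.368500
base radius r_b = r_p·cos α = 24.368500·cos 18.408° = 23.121611
roll angle φ = 1.725° = 0.03010693 rad
x = r_b·(cos φ + φ·sin φ) = 23.132088
y = r_b·(sin φ − φ·cos φ) = 0.000210

x=23.132088 y=0.000210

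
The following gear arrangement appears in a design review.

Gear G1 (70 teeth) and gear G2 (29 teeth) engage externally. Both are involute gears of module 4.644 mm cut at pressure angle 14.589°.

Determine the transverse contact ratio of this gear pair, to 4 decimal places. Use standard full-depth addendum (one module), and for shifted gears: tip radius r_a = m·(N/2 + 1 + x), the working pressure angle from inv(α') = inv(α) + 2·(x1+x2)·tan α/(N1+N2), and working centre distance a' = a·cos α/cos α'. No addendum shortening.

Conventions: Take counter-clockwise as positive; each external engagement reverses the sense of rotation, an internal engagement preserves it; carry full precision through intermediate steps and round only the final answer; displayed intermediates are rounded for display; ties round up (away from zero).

2.0755

topology: single-mesh involute geometry — m = 4.644, 70T/29T pair
base radii: r_b1 = 157.299312, r_b2 = 65.166858
tip radii: r_a1 = 167.184000, r_a2 = 71.982000
no profile shift: α' = α, a' = a
action lengths: √(r_a1²−r_b1²) = 56.634057, √(r_a2²−r_b2²) = 30.572684
base pitch p_b = π·m·cos α = 14.119153
CR = (56.634057 + 30.572684 − 229.878000·sin 14.58900°)/14.119153 = 2.075496
contact ratio ≈ 2.0755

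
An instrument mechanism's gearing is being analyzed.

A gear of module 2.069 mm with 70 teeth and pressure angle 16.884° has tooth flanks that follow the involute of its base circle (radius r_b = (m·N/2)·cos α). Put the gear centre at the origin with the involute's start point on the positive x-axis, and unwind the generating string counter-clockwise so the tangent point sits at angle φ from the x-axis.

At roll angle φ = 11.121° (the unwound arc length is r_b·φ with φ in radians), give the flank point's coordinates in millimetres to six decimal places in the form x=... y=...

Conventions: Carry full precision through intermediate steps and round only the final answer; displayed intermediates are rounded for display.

x=70.586548 y=0.168267

single-mesh involute tooth geometry (70T wheel at module 2.069)
pitch radius r_p = m·N/2 = 2.069·70/2 = 72.415000
base radius r_b = r_p·cos α = 72.415000·cos 16.884° = 69.293532
roll angle φ = 11.121° = 0.19409807 rad
x = r_b·(cos φ + φ·sin φ) = 70.586548
y = r_b·(sin φ − φ·cos φ) = 0.168267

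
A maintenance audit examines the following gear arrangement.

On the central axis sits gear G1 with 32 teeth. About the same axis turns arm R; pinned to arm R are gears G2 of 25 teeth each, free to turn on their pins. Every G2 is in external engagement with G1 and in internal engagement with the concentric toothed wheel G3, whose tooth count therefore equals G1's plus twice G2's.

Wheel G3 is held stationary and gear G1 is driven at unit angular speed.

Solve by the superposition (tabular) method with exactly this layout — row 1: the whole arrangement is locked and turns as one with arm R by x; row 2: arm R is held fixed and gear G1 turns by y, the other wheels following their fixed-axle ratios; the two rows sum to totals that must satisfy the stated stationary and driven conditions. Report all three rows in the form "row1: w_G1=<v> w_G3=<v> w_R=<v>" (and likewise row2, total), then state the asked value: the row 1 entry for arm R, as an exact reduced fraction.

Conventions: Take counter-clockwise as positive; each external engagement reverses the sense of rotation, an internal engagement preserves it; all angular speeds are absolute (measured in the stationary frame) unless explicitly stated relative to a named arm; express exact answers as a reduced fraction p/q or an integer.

topology: planetary set — G1 32T / G2 25T / G3 82T, arm = carrier (Willis)
row 1: whole set turns with the arm by x
row 2: sun turns y, ring = −(32/82)·y, arm 0
boundary: total ω_ring = x − (32/82)·y = 0 and total ω_sun = x + y = 1  ⇒  y = 41/57, x = 16/57
row 2 ring = −(32/82)·41/57 = -16/57
totals (row 1 + row 2): sun 16/57 + 41/57 = 1, ring 16/57 + (-16/57) = 0, arm 16/57 + 0 = 16/57
asked cell (row1, arm) = 16/57

row1: w_G1=16/57 w_G3=16/57 w_R=16/57
row2: w_G1=41/57 w_G3=-16/57 w_R=0
total: w_G1=1 w_G3=0 w_R=16/57
asked value: 16/57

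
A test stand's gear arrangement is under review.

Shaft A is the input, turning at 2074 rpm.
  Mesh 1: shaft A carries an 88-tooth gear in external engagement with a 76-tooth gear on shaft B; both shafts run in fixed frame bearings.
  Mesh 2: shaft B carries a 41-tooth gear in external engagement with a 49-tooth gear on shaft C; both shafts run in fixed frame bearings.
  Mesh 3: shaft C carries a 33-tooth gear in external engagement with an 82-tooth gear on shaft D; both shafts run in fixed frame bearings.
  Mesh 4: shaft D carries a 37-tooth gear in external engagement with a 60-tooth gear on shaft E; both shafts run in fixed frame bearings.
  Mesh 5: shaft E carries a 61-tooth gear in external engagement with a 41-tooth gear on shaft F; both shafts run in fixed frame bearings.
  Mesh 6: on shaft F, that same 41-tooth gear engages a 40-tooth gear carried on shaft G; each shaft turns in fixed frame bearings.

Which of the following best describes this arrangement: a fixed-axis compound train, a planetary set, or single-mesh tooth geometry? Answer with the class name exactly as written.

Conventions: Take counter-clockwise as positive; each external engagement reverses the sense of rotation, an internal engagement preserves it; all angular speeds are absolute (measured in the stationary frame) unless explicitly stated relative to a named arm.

recognized (7 fixed axles, 6 meshes): fixed-axis compound train
classification: fixed-axis compound train

fixed-axis compound train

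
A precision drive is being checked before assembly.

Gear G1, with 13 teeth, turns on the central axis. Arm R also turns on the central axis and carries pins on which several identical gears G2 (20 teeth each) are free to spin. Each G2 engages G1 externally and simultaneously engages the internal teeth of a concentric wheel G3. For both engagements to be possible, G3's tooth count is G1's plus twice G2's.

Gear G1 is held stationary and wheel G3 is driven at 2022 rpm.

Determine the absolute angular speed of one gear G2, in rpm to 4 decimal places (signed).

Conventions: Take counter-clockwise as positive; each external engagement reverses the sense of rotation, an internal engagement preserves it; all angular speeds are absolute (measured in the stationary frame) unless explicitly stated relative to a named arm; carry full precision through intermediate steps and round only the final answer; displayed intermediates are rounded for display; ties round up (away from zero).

planetary set (13T centre, 20T on arm, 53T internal) — Willis relation
normalise by the input: solve with ω_ring = 1, then scale by 2022 rpm
ring teeth: 13 + 2·20 = 53
13(ω_sun−ω_arm) = −53(ω_ring−ω_arm),  ω_sun = 0, ω_ring = 1
13(0−ω_arm) = −53(1−ω_arm)  ⇒  66·ω_arm = 53  ⇒  ω_arm = 53/66
sun–planet mesh: 13·(0−53/66) = −20·(ω_p−ω_arm)  ⇒  ω_p−ω_arm = 689/1320
ω_p = 53/66 + 689/1320 = 53/40
scale: ω_p = 53/40 × 2022 rpm = +2679.1500 rpm

+2679.1500 rpm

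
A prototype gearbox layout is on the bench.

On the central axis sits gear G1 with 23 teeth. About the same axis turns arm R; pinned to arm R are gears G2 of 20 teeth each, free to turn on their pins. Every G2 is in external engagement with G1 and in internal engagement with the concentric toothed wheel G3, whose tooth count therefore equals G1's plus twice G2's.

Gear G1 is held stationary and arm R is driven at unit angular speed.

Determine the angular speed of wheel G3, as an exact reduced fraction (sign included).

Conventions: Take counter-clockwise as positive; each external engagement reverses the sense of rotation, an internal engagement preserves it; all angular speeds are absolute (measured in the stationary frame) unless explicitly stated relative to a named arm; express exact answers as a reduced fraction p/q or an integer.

planetary set (23T centre, 20T on arm, 63T internal) — Willis relation
ring teeth: 23 + 2·20 = 63
23(ω_sun−ω_arm) = −63(ω_ring−ω_arm),  ω_sun = 0, ω_arm = 1
ω_ring = 1 − (23/63)(0−1) = 86/63
exact speed ratio = 86/63

86/63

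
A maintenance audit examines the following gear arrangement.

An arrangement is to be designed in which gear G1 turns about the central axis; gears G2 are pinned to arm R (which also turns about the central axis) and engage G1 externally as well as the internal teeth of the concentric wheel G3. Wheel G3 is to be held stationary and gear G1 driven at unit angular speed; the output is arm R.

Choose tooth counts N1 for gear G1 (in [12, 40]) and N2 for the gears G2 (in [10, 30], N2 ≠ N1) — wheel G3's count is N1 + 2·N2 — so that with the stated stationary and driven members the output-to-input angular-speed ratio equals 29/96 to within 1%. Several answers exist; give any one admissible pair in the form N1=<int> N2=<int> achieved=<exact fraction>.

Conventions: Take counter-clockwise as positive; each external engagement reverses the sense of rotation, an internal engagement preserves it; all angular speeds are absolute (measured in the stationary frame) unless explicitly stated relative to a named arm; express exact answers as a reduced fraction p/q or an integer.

class = planetary set [ratio 29/96 wanted; Willis about the carrier]
Willis with ω_ring = 0: ω_arm/ω_sun = N1/(N1+N3); set equal to 29/96  ⇒  N3/N1 = 1/(29/96) − 1 = 67/29
N3 = N1 + 2·N2  ⇒  N2/N1 = (N3/N1 − 1)/2 = (67/29 − 1)/2 = 19/29
smallest multiple with N1 ≥ 12 and N2 ≥ 10: k = 1  ⇒  N1 = 1·29 = 29, N2 = 1·19 = 19 (N1 ≤ 40, N2 ≤ 30, N2 ≠ N1 ✓), N3 = 29 + 2·19 = 67
check: N1/(N1+N3) with N1 = 29, N3 = 67 gives 29/96; |achieved − target| = 0 ≤ 29/9600 ✓

N1=29 N2=19 achieved=29/96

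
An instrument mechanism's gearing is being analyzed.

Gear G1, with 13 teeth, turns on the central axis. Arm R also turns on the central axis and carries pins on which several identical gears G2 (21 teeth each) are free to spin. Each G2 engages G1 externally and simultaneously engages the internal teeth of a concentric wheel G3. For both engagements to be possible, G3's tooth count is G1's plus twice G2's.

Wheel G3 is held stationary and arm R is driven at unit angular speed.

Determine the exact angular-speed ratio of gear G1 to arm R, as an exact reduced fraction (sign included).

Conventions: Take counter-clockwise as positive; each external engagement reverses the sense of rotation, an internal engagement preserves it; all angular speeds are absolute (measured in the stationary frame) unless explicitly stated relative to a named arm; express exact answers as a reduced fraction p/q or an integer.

68/13

recognized (axles ride arm R): planetary set, 13/21/55 teeth
ring teeth: 13 + 2·21 = 55
13(ω_sun−ω_arm) = −55(ω_ring−ω_arm),  ω_ring = 0, ω_arm = 1
ω_sun = 1 − (55/13)(0−1) = 68/13
ω_out/ω_in = 68/13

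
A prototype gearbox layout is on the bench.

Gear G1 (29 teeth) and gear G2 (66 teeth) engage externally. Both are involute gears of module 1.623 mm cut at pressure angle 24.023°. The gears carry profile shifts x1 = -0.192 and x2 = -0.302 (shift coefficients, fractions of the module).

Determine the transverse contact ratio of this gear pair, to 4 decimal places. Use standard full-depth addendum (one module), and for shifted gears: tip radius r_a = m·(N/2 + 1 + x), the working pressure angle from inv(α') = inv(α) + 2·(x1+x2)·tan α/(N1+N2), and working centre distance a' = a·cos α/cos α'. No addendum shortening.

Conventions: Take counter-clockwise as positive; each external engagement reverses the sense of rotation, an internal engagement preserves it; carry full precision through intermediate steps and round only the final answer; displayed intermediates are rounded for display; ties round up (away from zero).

topology: single-mesh involute geometry — m = 1.623, 29T/66T pair
base radii: r_b1 = 21.495078, r_b2 = 48.919832
tip radii: r_a1 = 24.844884, r_a2 = 54.691854
inv(α') = inv(24.023°) + 2·(-0.192-0.302)·tan α/(29+66) = 0.02179394  ⇒  α' = 22.59290°
a' = a·cos α / cos α' = 77.0925·cos 24.023°/cos 22.59290° = 76.267871
action lengths: √(r_a1²−r_b1²) = 12.459129, √(r_a2²−r_b2²) = 24.455038
base pitch p_b = π·m·cos α = 4.657157
CR = (12.459129 + 24.455038 − 76.267871·sin 22.59290°)/4.657157 = 1.634797
contact ratio ≈ 1.6348

1.6348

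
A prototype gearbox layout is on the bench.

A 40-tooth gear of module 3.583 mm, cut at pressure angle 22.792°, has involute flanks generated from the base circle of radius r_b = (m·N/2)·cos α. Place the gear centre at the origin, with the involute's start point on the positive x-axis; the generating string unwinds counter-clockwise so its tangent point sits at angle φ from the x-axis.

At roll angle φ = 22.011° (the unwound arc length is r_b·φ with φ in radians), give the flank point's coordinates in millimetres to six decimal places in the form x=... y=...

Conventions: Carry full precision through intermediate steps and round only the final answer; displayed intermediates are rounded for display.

single-mesh involute tooth geometry (40T wheel at module 3.583)
pitch radius r_p = m·N/2 = 3.583·40/2 = 71.660000
base radius r_b = r_p·cos α = 71.660000·cos 22.792° = 66.064590
roll angle φ = 22.011° = 0.38416442 rad
x = r_b·(cos φ + φ·sin φ) = 70.761176
y = r_b·(sin φ − φ·cos φ) = 1.230201

x=70.761176 y=1.230201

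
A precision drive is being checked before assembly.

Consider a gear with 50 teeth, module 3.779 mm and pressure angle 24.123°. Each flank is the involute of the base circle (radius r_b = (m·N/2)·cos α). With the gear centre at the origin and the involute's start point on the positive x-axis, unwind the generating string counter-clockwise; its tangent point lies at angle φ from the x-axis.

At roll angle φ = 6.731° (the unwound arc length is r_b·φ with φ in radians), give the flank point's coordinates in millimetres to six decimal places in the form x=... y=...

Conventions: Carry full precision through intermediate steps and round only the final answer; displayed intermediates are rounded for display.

class = single-mesh tooth geometry [base-circle involute, m = 3.779, 50T]
pitch radius r_p = m·N/2 = 3.779·50/2 = 94.475000
base radius r_b = r_p·cos α = 94.475000·cos 24.123° = 86.224516
roll angle φ = 6.731° = 0.11747811 rad
x = r_b·(cos φ + φ·sin φ) = 86.817462
y = r_b·(sin φ − φ·cos φ) = 0.046535

x=86.817462 y=0.046535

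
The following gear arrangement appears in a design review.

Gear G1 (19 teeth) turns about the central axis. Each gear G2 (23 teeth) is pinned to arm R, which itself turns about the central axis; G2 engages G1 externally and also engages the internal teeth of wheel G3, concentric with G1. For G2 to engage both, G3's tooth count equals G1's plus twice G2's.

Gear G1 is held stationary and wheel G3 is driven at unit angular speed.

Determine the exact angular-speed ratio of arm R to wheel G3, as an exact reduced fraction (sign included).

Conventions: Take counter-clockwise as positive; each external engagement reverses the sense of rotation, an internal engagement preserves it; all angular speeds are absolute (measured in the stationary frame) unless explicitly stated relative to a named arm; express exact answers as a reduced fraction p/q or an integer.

65/84

class = planetary set [G3 = 19+2·23 = 65; Willis about the carrier]
ring teeth: 19 + 2·23 = 65
19(ω_sun−ω_arm) = −65(ω_ring−ω_arm),  ω_sun = 0, ω_ring = 1
19(0−ω_arm) = −65(1−ω_arm)  ⇒  84·ω_arm = 65  ⇒  ω_arm = 65/84
ω_out/ω_in = 65/84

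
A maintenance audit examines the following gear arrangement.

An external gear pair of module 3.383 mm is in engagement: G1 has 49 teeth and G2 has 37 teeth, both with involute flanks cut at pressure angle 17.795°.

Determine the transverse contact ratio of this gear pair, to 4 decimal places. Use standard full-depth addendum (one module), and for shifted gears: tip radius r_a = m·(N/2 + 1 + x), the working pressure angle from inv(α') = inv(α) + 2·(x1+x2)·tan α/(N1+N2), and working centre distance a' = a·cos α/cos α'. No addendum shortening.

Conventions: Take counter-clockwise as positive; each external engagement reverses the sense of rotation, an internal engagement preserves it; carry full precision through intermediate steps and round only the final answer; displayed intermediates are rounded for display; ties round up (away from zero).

class = single-mesh tooth geometry [involute pair 49T × 37T, m = 3.383]
base radii: r_b1 = 78.918027, r_b2 = 59.591163
tip radii: r_a1 = 86.266500, r_a2 = 65.968500
no profile shift: α' = α, a' = a
action lengths: √(r_a1²−r_b1²) = 34.840407, √(r_a2²−r_b2²) = 28.297283
base pitch p_b = π·m·cos α = 10.119522
CR = (34.840407 + 28.297283 − 145.469000·sin 17.79500°)/10.119522 = 1.845995
contact ratio ≈ 1.8460

1.8460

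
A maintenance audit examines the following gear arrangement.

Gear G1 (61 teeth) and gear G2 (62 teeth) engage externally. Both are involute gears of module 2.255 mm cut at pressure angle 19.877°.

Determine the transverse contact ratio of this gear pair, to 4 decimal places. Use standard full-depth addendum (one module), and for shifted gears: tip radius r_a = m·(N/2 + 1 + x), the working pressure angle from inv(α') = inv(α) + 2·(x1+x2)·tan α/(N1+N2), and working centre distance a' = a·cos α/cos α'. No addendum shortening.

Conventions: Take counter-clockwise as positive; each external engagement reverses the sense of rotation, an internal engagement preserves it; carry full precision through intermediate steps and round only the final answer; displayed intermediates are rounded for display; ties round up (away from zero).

1.7956

topology: single-mesh involute geometry — m = 2.255, 61T/62T pair
base radii: r_b1 = 64.680059, r_b2 = 65.740388
tip radii: r_a1 = 71.032500, r_a2 = 72.160000
no profile shift: α' = α, a' = a
action lengths: √(r_a1²−r_b1²) = 29.361642, √(r_a2²−r_b2²) = 29.753437
base pitch p_b = π·m·cos α = 6.662243
CR = (29.361642 + 29.753437 − 138.682500·sin 19.87700°)/6.662243 = 1.795603
contact ratio ≈ 1.7956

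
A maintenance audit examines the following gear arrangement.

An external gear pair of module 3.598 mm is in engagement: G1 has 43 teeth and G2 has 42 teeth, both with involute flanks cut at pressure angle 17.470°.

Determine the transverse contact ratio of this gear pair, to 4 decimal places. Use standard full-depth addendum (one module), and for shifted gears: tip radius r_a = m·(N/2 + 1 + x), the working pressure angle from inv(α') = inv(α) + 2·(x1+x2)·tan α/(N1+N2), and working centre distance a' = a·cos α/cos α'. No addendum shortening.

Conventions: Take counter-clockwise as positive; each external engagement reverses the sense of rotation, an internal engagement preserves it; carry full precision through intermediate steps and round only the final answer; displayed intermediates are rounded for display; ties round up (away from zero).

recognized (one external pair, fixed centres): single-mesh tooth geometry, m = 3.598, N1 = 43, N2 = 42
base radii: r_b1 = 73.788852, r_b2 = 72.072832
tip radii: r_a1 = 80.955000, r_a2 = 79.156000
no profile shift: α' = α, a' = a
action lengths: √(r_a1²−r_b1²) = 33.300411, √(r_a2²−r_b2²) = 32.728874
base pitch p_b = π·m·cos α = 10.782070
CR = (33.300411 + 32.728874 − 152.915000·sin 17.47000°)/10.782070 = 1.866360
contact ratio ≈ 1.8664

1.8664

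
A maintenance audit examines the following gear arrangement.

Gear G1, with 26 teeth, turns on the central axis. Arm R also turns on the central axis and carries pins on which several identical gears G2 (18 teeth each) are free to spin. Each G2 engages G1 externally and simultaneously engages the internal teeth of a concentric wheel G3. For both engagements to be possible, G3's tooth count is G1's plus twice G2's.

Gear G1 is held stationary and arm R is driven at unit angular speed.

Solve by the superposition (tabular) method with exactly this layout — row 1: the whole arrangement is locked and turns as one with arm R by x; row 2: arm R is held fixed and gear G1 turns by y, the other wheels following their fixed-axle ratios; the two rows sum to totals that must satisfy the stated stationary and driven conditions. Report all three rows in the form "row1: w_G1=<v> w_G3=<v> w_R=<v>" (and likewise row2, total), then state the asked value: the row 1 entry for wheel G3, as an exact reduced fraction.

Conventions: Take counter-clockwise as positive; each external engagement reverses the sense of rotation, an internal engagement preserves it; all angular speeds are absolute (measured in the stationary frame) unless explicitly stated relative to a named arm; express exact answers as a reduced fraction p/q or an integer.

planetary set (26T centre, 18T on arm, 62T internal) — Willis relation
superposition row 1 [locked train]: every member turns x
superposition row 2 [arm held]: sun y, ring −(26/62)·y, arm 0
boundary: total ω_sun = x + y = 0 and total ω_arm = x = 1  ⇒  y = -1, x = 1
row 2 ring = −(26/62)·(-1) = 13/31
totals (row 1 + row 2): sun 1 + (-1) = 0, ring 1 + 13/31 = 44/31, arm 1 + 0 = 1
asked cell (row1, ring) = 1

row1: w_G1=1 w_G3=1 w_R=1
row2: w_G1=-1 w_G3=13/31 w_R=0
total: w_G1=0 w_G3=44/31 w_R=1
asked value: 1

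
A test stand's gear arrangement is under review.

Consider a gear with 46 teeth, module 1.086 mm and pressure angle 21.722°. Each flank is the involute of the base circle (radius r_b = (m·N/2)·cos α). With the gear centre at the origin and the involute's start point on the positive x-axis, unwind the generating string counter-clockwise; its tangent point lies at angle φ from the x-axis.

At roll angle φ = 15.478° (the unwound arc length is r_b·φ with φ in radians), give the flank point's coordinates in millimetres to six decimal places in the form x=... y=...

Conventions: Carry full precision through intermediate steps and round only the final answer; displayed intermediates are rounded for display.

x=24.035629 y=0.151374

topology: single-mesh involute geometry — m = 1.086, N = 46
pitch radius r_p = m·N/2 = 1.086·46/2 = 24.978000
base radius r_b = r_p·cos α = 24.978000·cos 21.722° = 23.204325
roll angle φ = 15.478° = 0.27014206 rad
x = r_b·(cos φ + φ·sin φ) = 24.035629
y = r_b·(sin φ − φ·cos φ) = 0.151374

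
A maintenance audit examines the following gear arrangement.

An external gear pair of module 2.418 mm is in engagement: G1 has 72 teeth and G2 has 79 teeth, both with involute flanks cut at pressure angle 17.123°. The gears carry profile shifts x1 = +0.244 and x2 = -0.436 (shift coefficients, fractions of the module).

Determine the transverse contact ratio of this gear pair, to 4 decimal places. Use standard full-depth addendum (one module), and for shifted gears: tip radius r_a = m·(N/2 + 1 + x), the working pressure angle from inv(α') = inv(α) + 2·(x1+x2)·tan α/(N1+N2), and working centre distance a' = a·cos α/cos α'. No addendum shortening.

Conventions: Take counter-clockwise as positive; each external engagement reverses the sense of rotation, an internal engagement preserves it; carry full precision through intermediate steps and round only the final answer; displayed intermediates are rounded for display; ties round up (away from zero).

2.0406

recognized (one external pair, fixed centres): single-mesh tooth geometry, m = 2.418, N1 = 72, N2 = 79
base radii: r_b1 = 83.189589, r_b2 = 91.277466
tip radii: r_a1 = 90.055992, r_a2 = 96.874752
inv(α') = inv(17.123°) + 2·(+0.244-0.436)·tan α/(72+79) = 0.00844345  ⇒  α' = 16.63548°
a' = a·cos α / cos α' = 182.5590·cos 17.123°/cos 16.63548° = 182.088274
action lengths: √(r_a1²−r_b1²) = 34.490201, √(r_a2²−r_b2²) = 32.452147
base pitch p_b = π·m·cos α = 7.259661
CR = (34.490201 + 32.452147 − 182.088274·sin 16.63548°)/7.259661 = 2.040562
contact ratio ≈ 2.0406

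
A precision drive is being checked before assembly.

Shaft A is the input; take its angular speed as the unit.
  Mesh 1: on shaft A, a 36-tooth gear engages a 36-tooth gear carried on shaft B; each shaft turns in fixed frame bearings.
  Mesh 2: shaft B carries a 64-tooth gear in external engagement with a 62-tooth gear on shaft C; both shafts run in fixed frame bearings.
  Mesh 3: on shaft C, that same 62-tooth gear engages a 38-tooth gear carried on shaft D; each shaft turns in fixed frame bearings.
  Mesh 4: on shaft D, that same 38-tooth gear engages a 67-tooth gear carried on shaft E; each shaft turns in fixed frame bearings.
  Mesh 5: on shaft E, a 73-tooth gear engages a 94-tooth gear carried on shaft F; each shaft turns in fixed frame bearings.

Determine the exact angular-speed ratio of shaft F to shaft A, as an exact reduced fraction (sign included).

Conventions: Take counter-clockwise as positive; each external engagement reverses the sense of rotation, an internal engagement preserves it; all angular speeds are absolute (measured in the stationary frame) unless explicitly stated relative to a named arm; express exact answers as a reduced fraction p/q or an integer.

class = fixed-axis compound train [5 meshes; 5 ratios multiply, 5 sense flips]
mesh 1 [36T→36T]: running ratio 1, sense −
mesh 2 [64T→62T]: running ratio 32/31, sense +
mesh 3 [62T→38T]: running ratio 32/19, sense −
mesh 4 [38T→67T]: running ratio 64/67, sense +
mesh 5 [73T→94T]: running ratio 2336/3149, sense −
ω_out/ω_in = -2336/3149

-2336/3149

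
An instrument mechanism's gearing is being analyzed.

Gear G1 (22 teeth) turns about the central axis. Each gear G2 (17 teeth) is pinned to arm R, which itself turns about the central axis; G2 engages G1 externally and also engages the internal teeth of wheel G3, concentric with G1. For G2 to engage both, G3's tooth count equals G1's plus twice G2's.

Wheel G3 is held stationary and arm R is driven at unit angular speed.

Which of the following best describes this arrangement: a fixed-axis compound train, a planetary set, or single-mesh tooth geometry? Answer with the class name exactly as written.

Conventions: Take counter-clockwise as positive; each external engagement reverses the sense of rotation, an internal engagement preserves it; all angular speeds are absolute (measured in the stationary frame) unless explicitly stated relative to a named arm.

planetary set

topology: planetary set — G1 22T / G2 17T / G3 56T, arm = carrier (Willis)
classification: planetary set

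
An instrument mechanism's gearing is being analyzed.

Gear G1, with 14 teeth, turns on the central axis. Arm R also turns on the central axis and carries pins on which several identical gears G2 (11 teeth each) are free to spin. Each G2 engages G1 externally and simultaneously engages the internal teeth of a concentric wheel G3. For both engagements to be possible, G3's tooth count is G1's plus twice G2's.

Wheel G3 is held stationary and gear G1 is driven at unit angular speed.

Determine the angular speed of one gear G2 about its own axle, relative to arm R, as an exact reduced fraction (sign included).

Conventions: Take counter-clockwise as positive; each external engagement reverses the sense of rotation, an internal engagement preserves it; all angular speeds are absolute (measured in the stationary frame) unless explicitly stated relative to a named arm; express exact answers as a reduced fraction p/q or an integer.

-252/275

class = planetary set [G3 = 14+2·11 = 36; Willis about the carrier]
ring teeth: 14 + 2·11 = 36
14(ω_sun−ω_arm) = −36(ω_ring−ω_arm),  ω_ring = 0, ω_sun = 1
14(1−ω_arm) = −36(0−ω_arm)  ⇒  50·ω_arm = 14  ⇒  ω_arm = 7/25
sun–planet mesh: 14·(1−7/25) = −11·(ω_p−ω_arm)  ⇒  ω_p−ω_arm = -252/275
exact speed ratio = -252/275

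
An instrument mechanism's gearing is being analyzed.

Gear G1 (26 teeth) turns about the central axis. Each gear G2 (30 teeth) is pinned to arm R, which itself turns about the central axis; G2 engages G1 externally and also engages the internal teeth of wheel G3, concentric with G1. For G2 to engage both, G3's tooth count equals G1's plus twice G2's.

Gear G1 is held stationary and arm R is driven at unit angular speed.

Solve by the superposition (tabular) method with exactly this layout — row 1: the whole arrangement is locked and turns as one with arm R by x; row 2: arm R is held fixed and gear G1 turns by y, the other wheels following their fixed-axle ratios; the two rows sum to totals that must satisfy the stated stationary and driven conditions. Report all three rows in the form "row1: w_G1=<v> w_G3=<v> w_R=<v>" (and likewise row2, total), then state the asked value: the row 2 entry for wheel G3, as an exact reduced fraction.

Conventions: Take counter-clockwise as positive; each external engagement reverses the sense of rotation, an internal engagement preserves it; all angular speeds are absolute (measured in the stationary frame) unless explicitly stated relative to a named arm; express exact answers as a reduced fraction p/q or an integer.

row1: w_G1=1 w_G3=1 w_R=1
row2: w_G1=-1 w_G3=13/43 w_R=0
total: w_G1=0 w_G3=56/43 w_R=1
asked value: 13/43

planetary set (26T centre, 30T on arm, 86T internal) — Willis relation
row 1 (train locked, turned with arm): all members turn x
row 2 — arm fixed, fixed-axis ratios: sun y, ring −(26/86)·y, arm 0
boundary: total ω_sun = x + y = 0 and total ω_arm = x = 1  ⇒  y = -1, x = 1
row 2 ring = −(26/86)·(-1) = 13/43
totals (row 1 + row 2): sun 1 + (-1) = 0, ring 1 + 13/43 = 56/43, arm 1 + 0 = 1
asked cell (row2, ring) = 13/43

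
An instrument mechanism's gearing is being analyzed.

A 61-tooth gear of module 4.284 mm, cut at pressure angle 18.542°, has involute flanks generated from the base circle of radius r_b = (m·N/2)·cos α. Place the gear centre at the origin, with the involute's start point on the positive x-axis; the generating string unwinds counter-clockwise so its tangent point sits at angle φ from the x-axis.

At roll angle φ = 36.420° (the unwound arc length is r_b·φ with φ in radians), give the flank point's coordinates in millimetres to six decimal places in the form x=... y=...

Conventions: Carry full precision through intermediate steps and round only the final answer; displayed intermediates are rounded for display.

x=146.434325 y=10.183094

topology: single-mesh involute geometry — m = 4.284, N = 61
pitch radius r_p = m·N/2 = 4.284·61/2 = 130.662000
base radius r_b = r_p·cos α = 130.662000·cos 18.542° = 123.879441
roll angle φ = 36.420° = 0.63564891 rad
x = r_b·(cos φ + φ·sin φ) = 146.434325
y = r_b·(sin φ − φ·cos φ) = 10.183094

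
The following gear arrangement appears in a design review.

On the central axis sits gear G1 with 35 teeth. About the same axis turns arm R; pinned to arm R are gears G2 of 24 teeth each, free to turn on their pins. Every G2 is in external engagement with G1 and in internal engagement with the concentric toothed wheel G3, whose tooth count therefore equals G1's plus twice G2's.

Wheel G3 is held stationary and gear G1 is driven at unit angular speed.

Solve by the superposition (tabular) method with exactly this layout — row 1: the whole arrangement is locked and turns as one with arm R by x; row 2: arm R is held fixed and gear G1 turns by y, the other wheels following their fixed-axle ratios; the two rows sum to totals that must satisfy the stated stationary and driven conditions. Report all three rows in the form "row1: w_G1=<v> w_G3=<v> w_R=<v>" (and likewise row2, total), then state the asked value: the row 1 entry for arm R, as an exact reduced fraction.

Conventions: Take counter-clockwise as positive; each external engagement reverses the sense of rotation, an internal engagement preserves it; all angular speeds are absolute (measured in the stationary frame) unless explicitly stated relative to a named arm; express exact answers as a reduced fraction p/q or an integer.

topology: planetary set — G1 35T / G2 24T / G3 83T, arm = carrier (Willis)
row 1 — lock + rotate with arm: ω_sun = ω_ring = ω_arm = x
superposition row 2 [arm held]: sun y, ring −(35/83)·y, arm 0
boundary: total ω_ring = x − (35/83)·y = 0 and total ω_sun = x + y = 1  ⇒  y = 83/118, x = 35/118
row 2 ring = −(35/83)·83/118 = -35/118
totals (row 1 + row 2): sun 35/118 + 83/118 = 1, ring 35/118 + (-35/118) = 0, arm 35/118 + 0 = 35/118
asked cell (row1, arm) = 35/118

row1: w_G1=35/118 w_G3=35/118 w_R=35/118
row2: w_G1=83/118 w_G3=-35/118 w_R=0
total: w_G1=1 w_G3=0 w_R=35/118
asked value: 35/118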